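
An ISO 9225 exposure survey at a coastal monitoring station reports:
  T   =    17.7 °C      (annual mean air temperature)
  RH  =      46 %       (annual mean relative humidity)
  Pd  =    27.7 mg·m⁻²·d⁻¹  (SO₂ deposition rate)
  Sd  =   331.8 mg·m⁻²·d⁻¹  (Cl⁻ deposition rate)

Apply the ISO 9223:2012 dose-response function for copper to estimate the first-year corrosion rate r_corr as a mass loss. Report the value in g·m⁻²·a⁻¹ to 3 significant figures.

copper: temperature factor f = -0.080·(7.7) = -0.6160
  SO₂ term: 0.0053·27.7^0.26·exp(0.059·46-0.6160) = 0.1024
  Cl⁻ term: 0.01025·331.8^0.27·exp(0.036·46+0.049·17.7) = 0.6127
  sum: 0.1024 + 0.6127 → r_corr = 0.7151 μm/a
Convert to mass loss: 0.7151 μm/a × 8.96 g/cm³ = 6.407 g·m⁻²·a⁻¹

r_corr = 6.41 g·m⁻²·a⁻¹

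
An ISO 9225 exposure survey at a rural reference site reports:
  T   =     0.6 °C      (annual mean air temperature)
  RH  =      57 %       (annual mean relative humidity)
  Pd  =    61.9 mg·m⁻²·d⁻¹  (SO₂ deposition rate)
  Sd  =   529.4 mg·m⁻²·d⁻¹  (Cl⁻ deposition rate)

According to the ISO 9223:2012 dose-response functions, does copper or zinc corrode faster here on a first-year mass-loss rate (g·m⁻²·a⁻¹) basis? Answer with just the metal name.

copper: temperature factor f = +0.126·(-9.4) = -1.1844
  Pd branch = 0.0053·Pd^0.26·e^(0.059·RH+f) = 0.1369 μm/a
  Sd branch = 0.01025·Sd^0.27·e^(0.036·RH+0.049·T) = 0.4468 μm/a
  sum: 0.1369 + 0.4468 → r_corr = 0.5836 μm/a
  mass loss = 0.5836 μm/a × 8.96 g/cm³ = 5.229 g·m⁻²·a⁻¹
zinc: temperature factor f = +0.038·(-9.4) = -0.3572
  SO₂ term: 0.0129·61.9^0.44·exp(0.046·57-0.3572) = 0.763
  Sd branch = 0.0175·Sd^0.57·e^(0.008·RH+0.085·T) = 1.037 μm/a
  r_corr = 0.763 + 1.037 = 1.8 μm/a
  mass loss = 1.8 μm/a × 7.14 g/cm³ = 12.85 g·m⁻²·a⁻¹
Ordering by g·m⁻²·a⁻¹: zinc (12.9) > copper (5.23)

zinc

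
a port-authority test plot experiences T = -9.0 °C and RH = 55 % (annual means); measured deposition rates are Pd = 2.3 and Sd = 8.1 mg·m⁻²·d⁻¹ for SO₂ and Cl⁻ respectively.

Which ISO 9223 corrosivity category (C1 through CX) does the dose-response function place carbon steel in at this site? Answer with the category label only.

C2

carbon steel: f(T) = +0.150·(T−10) [T≤10 °C] = -2.8500
  SO₂ term: 1.77·2.3^0.52·exp(0.02·55-2.8500) = 0.4743
  Sd branch = 0.102·Sd^0.62·e^(0.033·RH+0.04·T) = 1.599 μm/a
  r_corr = 0.4743 + 1.599 = 2.073 μm/a
Category bounds: 1.3…25 μm/a bracket r_corr ⇒ C2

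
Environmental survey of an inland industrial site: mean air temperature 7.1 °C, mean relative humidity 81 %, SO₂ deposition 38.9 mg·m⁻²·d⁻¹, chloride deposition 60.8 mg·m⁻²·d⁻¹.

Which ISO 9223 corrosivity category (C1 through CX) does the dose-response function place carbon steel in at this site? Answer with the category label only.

carbon steel: T≤10 °C ⇒ hinge +0.150·(7.1−10) = -0.4350
  sulphur-dioxide contribution → 38.85 μm/a
  chloride contribution → 25.05 μm/a
  total first-year rate 63.9 μm/a
ISO 9223 Table 2 (carbon steel): 50 < 63.9 ≤ 80 μm/a ⇒ C4

C4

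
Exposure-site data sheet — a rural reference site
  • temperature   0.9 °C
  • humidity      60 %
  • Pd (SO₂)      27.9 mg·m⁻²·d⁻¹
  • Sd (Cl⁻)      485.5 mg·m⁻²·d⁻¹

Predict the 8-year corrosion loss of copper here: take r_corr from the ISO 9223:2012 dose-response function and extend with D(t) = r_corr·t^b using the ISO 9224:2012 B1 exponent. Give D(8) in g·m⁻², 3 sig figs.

copper: temperature factor f = +0.126·(-9.1) = -1.1466
  SO₂ term: 0.0053·27.9^0.26·exp(0.059·60-1.1466) = 0.1379
  Sd branch = 0.01025·Sd^0.27·e^(0.036·RH+0.049·T) = 0.4934 μm/a
  sum: 0.1379 + 0.4934 → r_corr = 0.6313 μm/a
Long-term exponent b (ISO 9224 Table 2, B1) = 0.667
  D(8) = 0.6313 × 8^0.667 = 0.6313 × 4.003 = 2.527 μm
  Mass loss = 2.527 μm × 8.96 g/cm³ = 22.64 g·m⁻²

D(8) = 22.6 g·m⁻²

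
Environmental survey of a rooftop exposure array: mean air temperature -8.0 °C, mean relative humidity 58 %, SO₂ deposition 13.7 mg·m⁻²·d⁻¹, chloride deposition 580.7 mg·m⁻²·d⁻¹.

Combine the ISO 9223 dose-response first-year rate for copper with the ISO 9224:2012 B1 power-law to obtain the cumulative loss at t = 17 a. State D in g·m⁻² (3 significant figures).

D(17) = 20.4 g·m⁻²

copper: temperature factor f = +0.126·(-18.0) = -2.2680
  Pd branch = 0.0053·Pd^0.26·e^(0.059·RH+f) = 0.03319 μm/a
  Cl⁻ term: 0.01025·580.7^0.27·exp(0.036·58+0.049·-8.0) = 0.3116
  r_corr = 0.03319 + 0.3116 = 0.3448 μm/a
Power-law: D(17) = r_corr · 17^0.667
  D(17) = 0.3448 × 17^0.667 = 0.3448 × 6.618 = 2.282 μm
  Mass loss = 2.282 μm × 8.96 g/cm³ = 20.44 g·m⁻²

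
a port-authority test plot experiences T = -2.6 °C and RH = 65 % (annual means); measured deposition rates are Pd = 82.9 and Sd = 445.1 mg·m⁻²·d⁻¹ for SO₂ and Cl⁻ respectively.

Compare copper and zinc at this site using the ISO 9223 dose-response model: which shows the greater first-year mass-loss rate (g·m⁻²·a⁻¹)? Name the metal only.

zinc

copper: T≤10 °C ⇒ hinge +0.126·(-2.6−10) = -1.5876
  sulphur-dioxide contribution → 0.1582 μm/a
  chloride contribution → 0.4861 μm/a
  ⇒ r_corr(copper) = 0.6443 μm/a
  mass loss = 0.6443 μm/a × 8.96 g/cm³ = 5.773 g·m⁻²·a⁻¹
zinc: T≤10 °C ⇒ hinge +0.038·(-2.6−10) = -0.4788
  sulphur-dioxide contribution → 1.11 μm/a
  chloride contribution → 0.763 μm/a
  total first-year rate 1.873 μm/a
  mass loss = 1.873 μm/a × 7.14 g/cm³ = 13.37 g·m⁻²·a⁻¹
Ordering by g·m⁻²·a⁻¹: zinc (13.4) > copper (5.77)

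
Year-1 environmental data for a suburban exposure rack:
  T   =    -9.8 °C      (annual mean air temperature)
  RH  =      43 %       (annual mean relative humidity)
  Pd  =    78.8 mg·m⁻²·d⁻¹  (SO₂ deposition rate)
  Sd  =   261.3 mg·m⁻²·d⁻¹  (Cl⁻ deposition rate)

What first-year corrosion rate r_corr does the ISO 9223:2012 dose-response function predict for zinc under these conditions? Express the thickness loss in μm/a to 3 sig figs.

r_corr = 0.556 μm/a

zinc: T≤10 °C ⇒ hinge +0.038·(-9.8−10) = -0.7524
  Pd branch = 0.0129·Pd^0.44·e^(0.046·RH+f) = 0.3001 μm/a
  Sd branch = 0.0175·Sd^0.57·e^(0.008·RH+0.085·T) = 0.2561 μm/a
  sum: 0.3001 + 0.2561 → r_corr = 0.5563 μm/a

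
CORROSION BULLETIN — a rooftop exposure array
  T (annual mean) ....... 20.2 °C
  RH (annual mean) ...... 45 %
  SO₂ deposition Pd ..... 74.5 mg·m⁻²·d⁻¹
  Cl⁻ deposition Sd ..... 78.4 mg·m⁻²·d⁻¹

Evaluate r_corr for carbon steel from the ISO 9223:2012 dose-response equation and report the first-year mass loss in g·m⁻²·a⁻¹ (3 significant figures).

r_corr = 304 g·m⁻²·a⁻¹

carbon steel: T>10 °C ⇒ hinge -0.054·(20.2−10) = -0.5508
  SO₂ term: 1.77·74.5^0.52·exp(0.02·45-0.5508) = 23.61
  Sd branch = 0.102·Sd^0.62·e^(0.033·RH+0.04·T) = 15.1 μm/a
  sum: 23.61 + 15.1 → r_corr = 38.71 μm/a
Convert to mass loss: 38.71 μm/a × 7.85 g/cm³ = 303.9 g·m⁻²·a⁻¹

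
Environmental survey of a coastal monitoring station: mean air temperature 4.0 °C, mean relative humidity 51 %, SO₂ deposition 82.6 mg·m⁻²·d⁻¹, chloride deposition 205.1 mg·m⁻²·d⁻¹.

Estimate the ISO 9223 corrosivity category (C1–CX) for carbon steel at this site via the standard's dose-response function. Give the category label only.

C3

carbon steel: T≤10 °C ⇒ hinge +0.150·(4.0−10) = -0.9000
  SO₂ term: 1.77·82.6^0.52·exp(0.02·51-0.9000) = 19.81
  Cl⁻ term: 0.102·205.1^0.62·exp(0.033·51+0.04·4.0) = 17.48
  sum: 19.81 + 17.48 → r_corr = 37.29 μm/a
Category bounds: 25…50 μm/a bracket r_corr ⇒ C3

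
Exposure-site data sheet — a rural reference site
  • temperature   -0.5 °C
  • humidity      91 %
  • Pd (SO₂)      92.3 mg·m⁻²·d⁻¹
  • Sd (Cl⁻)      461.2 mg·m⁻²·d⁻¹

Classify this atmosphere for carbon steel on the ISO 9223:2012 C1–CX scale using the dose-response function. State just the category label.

C5

carbon steel: f(T) = +0.150·(T−10) [T≤10 °C] = -1.5750
  Pd branch = 1.77·Pd^0.52·e^(0.02·RH+f) = 23.78 μm/a
  Sd branch = 0.102·Sd^0.62·e^(0.033·RH+0.04·T) = 90.31 μm/a
  r_corr = 23.78 + 90.31 = 114.1 μm/a
114 μm/a falls in (80, 200] for carbon steel → category C5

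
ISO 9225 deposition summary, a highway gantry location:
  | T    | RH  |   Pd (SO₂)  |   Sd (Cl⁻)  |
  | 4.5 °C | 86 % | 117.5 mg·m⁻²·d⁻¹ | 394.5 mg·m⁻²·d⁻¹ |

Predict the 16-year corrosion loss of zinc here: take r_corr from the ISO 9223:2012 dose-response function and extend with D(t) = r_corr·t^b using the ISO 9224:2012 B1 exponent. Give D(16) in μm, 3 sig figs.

zinc: T≤10 °C ⇒ hinge +0.038·(4.5−10) = -0.2090
  SO₂ term: 0.0129·117.5^0.44·exp(0.046·86-0.2090) = 4.454
  Sd branch = 0.0175·Sd^0.57·e^(0.008·RH+0.085·T) = 1.541 μm/a
  r_corr = 4.454 + 1.541 = 5.994 μm/a
Power-law: D(16) = r_corr · 16^0.813
  D(16) = 5.994 × 16^0.813 = 5.994 × 9.527 = 57.11 μm

D(16) = 57.1 μm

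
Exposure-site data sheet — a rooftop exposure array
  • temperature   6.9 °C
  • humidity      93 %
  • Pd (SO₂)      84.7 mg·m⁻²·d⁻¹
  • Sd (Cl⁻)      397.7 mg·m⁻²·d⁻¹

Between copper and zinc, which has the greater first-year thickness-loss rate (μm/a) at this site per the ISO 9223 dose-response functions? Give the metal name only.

copper: f(T) = +0.126·(T−10) [T≤10 °C] = -0.3906
  Pd branch = 0.0053·Pd^0.26·e^(0.059·RH+f) = 2.747 μm/a
  Cl⁻ term: 0.01025·397.7^0.27·exp(0.036·93+0.049·6.9) = 2.058
  r_corr = 2.747 + 2.058 = 4.805 μm/a
zinc: T≤10 °C ⇒ hinge +0.038·(6.9−10) = -0.1178
  SO₂ term: 0.0129·84.7^0.44·exp(0.046·93-0.1178) = 5.829
  Sd branch = 0.0175·Sd^0.57·e^(0.008·RH+0.085·T) = 2.007 μm/a
  sum: 5.829 + 2.007 → r_corr = 7.837 μm/a
Ordering by μm/a: zinc (7.84) > copper (4.81)

zinc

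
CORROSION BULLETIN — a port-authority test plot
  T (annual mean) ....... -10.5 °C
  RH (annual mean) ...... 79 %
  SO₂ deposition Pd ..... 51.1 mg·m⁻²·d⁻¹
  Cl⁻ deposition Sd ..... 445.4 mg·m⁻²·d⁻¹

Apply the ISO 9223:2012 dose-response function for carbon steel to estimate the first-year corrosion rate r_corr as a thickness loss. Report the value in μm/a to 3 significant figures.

carbon steel: f(T) = +0.150·(T−10) [T≤10 °C] = -3.0750
  sulphur-dioxide contribution → 3.07 μm/a
  chloride contribution → 39.87 μm/a
  ⇒ r_corr(carbon steel) = 42.94 μm/a

r_corr = 42.9 μm/a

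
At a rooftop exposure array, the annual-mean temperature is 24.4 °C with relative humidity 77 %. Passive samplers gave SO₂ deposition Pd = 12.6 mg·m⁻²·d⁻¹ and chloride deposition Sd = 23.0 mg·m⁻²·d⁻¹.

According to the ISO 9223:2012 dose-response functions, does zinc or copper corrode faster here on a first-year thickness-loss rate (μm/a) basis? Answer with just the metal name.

zinc: T>10 °C ⇒ hinge -0.071·(24.4−10) = -1.0224
  SO₂ term: 0.0129·12.6^0.44·exp(0.046·77-1.0224) = 0.4887
  Sd branch = 0.0175·Sd^0.57·e^(0.008·RH+0.085·T) = 1.54 μm/a
  r_corr = 0.4887 + 1.54 = 2.028 μm/a
copper: T>10 °C ⇒ hinge -0.080·(24.4−10) = -1.1520
  SO₂ term: 0.0053·12.6^0.26·exp(0.059·77-1.1520) = 0.3041
  Cl⁻ term: 0.01025·23.0^0.27·exp(0.036·77+0.049·24.4) = 1.263
  r_corr = 0.3041 + 1.263 = 1.567 μm/a
Ordering by μm/a: zinc (2.03) > copper (1.57)

zinc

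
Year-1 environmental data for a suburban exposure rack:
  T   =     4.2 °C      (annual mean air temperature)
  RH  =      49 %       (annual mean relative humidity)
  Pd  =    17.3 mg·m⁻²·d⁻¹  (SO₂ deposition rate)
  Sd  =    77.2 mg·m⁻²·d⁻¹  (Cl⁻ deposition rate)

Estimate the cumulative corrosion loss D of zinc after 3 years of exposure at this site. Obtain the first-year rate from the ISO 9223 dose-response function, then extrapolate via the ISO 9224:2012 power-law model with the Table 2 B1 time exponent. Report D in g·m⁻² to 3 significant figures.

D(3) = 13.7 g·m⁻²

zinc: T≤10 °C ⇒ hinge +0.038·(4.2−10) = -0.2204
  sulphur-dioxide contribution → 0.3456 μm/a
  chloride contribution → 0.4408 μm/a
  ⇒ r_corr(zinc) = 0.7864 μm/a
ISO 9224: D(t) = r_corr · t^b with b = 0.813 (zinc, B1)
  D(3) = 0.7864 × 3^0.813 = 0.7864 × 2.443 = 1.921 μm
  Mass loss = 1.921 μm × 7.14 g/cm³ = 13.72 g·m⁻²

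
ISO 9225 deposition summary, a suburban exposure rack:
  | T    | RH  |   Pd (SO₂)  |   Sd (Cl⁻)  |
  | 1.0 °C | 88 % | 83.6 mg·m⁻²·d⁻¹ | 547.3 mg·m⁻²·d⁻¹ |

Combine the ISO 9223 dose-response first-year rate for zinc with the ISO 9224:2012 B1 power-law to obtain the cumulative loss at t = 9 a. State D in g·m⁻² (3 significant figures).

D(9) = 217 g·m⁻²

zinc: temperature factor f = +0.038·(-9.0) = -0.3420
  sulphur-dioxide contribution → 3.68 μm/a
  chloride contribution → 1.401 μm/a
  total first-year rate 5.081 μm/a
Long-term exponent b (ISO 9224 Table 2, B1) = 0.813
  D(9) = 5.081 × 9^0.813 = 5.081 × 5.968 = 30.32 μm
  Mass loss = 30.32 μm × 7.14 g/cm³ = 216.5 g·m⁻²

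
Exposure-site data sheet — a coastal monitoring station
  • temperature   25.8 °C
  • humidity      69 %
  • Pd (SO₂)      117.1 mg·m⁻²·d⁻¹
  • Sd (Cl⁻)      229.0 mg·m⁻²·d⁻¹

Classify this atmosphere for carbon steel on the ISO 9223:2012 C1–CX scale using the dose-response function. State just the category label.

C5

carbon steel: f(T) = -0.054·(T−10) [T>10 °C] = -0.8532
  Pd branch = 1.77·Pd^0.52·e^(0.02·RH+f) = 35.68 μm/a
  Sd branch = 0.102·Sd^0.62·e^(0.033·RH+0.04·T) = 81.05 μm/a
  sum: 35.68 + 81.05 → r_corr = 116.7 μm/a
ISO 9223 Table 2 (carbon steel): 80 < 117 ≤ 200 μm/a ⇒ C5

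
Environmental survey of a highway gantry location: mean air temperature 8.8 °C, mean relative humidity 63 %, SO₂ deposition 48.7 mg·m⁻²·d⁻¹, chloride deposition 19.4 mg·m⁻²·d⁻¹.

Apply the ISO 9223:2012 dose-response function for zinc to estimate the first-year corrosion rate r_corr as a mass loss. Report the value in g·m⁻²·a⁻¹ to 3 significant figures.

zinc: T≤10 °C ⇒ hinge +0.038·(8.8−10) = -0.0456
  SO₂ term: 0.0129·48.7^0.44·exp(0.046·63-0.0456) = 1.236
  Cl⁻ term: 0.0175·19.4^0.57·exp(0.008·63+0.085·8.8) = 0.3318
  sum: 1.236 + 0.3318 → r_corr = 1.567 μm/a
Convert to mass loss: 1.567 μm/a × 7.14 g/cm³ = 11.19 g·m⁻²·a⁻¹

r_corr = 11.2 g·m⁻²·a⁻¹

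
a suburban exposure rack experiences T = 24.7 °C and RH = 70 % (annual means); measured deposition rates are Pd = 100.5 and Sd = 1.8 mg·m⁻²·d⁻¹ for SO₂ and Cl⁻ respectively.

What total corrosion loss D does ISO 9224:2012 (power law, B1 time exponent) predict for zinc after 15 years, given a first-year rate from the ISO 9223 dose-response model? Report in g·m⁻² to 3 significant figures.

D(15) = 78.4 g·m⁻²

zinc: f(T) = -0.071·(T−10) [T>10 °C] = -1.0437
  SO₂ term: 0.0129·100.5^0.44·exp(0.046·70-1.0437) = 0.8644
  Cl⁻ term: 0.0175·1.8^0.57·exp(0.008·70+0.085·24.7) = 0.3496
  sum: 0.8644 + 0.3496 → r_corr = 1.214 μm/a
Power-law: D(15) = r_corr · 15^0.813
  D(15) = 1.214 × 15^0.813 = 1.214 × 9.04 = 10.97 μm
  Mass loss = 10.97 μm × 7.14 g/cm³ = 78.35 g·m⁻²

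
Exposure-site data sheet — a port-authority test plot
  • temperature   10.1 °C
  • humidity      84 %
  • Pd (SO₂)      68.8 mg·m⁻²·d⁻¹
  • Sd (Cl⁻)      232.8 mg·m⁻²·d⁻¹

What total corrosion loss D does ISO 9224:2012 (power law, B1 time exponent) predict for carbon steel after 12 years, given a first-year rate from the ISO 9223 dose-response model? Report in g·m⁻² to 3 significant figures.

carbon steel: T>10 °C ⇒ hinge -0.054·(10.1−10) = -0.0054
  SO₂ term: 1.77·68.8^0.52·exp(0.02·84-0.0054) = 85.27
  Cl⁻ term: 0.102·232.8^0.62·exp(0.033·84+0.04·10.1) = 71.69
  sum: 85.27 + 71.69 → r_corr = 157 μm/a
Long-term exponent b (ISO 9224 Table 2, B1) = 0.523
  D(12) = 157 × 12^0.523 = 157 × 3.668 = 575.7 μm
  Mass loss = 575.7 μm × 7.85 g/cm³ = 4519 g·m⁻²

D(12) = 4.52e+03 g·m⁻²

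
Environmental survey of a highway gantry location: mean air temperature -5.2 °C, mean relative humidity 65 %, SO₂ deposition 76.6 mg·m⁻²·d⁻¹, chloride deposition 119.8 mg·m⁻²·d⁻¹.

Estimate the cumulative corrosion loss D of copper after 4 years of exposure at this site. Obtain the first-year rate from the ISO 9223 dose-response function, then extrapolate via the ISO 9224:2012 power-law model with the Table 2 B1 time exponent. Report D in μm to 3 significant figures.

D(4) = 1.04 μm

copper: T≤10 °C ⇒ hinge +0.126·(-5.2−10) = -1.9152
  sulphur-dioxide contribution → 0.1117 μm/a
  chloride contribution → 0.3003 μm/a
  ⇒ r_corr(copper) = 0.4119 μm/a
Power-law: D(4) = r_corr · 4^0.667
  D(4) = 0.4119 × 4^0.667 = 0.4119 × 2.521 = 1.038 μm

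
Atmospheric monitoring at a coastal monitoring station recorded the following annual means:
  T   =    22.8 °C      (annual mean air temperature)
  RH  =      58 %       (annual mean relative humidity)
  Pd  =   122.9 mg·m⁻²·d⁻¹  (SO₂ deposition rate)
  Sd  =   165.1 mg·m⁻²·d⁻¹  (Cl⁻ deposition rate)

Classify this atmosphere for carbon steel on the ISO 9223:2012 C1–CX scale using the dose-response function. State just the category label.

carbon steel: T>10 °C ⇒ hinge -0.054·(22.8−10) = -0.6912
  Pd branch = 1.77·Pd^0.52·e^(0.02·RH+f) = 34.53 μm/a
  Sd branch = 0.102·Sd^0.62·e^(0.033·RH+0.04·T) = 40.82 μm/a
  sum: 34.53 + 40.82 → r_corr = 75.35 μm/a
75.3 μm/a falls in (50, 80] for carbon steel → category C4

C4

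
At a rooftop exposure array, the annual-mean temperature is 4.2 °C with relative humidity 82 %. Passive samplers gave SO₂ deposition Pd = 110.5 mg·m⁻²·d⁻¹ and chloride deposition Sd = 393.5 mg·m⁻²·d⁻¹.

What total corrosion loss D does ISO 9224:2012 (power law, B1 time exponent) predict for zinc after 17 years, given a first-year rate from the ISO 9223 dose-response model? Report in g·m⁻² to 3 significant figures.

D(17) = 359 g·m⁻²

zinc: f(T) = +0.038·(T−10) [T≤10 °C] = -0.2204
  SO₂ term: 0.0129·110.5^0.44·exp(0.046·82-0.2204) = 3.565
  Sd branch = 0.0175·Sd^0.57·e^(0.008·RH+0.085·T) = 1.452 μm/a
  sum: 3.565 + 1.452 → r_corr = 5.018 μm/a
Power-law: D(17) = r_corr · 17^0.813
  D(17) = 5.018 × 17^0.813 = 5.018 × 10.01 = 50.22 μm
  Mass loss = 50.22 μm × 7.14 g/cm³ = 358.6 g·m⁻²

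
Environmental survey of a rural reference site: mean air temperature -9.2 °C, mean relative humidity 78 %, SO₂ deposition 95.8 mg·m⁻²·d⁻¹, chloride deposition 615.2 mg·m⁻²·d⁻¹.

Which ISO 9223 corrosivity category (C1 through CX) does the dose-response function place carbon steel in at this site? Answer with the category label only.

C4

carbon steel: f(T) = +0.150·(T−10) [T≤10 °C] = -2.8800
  Pd branch = 1.77·Pd^0.52·e^(0.02·RH+f) = 5.07 μm/a
  Cl⁻ term: 0.102·615.2^0.62·exp(0.033·78+0.04·-9.2) = 49.64
  sum: 5.07 + 49.64 → r_corr = 54.71 μm/a
54.7 μm/a falls in (50, 80] for carbon steel → category C4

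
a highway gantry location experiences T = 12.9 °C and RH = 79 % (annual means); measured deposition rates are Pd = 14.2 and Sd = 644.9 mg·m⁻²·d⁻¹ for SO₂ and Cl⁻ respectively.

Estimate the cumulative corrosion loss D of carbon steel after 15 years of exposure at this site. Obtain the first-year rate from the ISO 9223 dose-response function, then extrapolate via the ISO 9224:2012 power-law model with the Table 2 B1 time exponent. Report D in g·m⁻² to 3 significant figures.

carbon steel: f(T) = -0.054·(T−10) [T>10 °C] = -0.1566
  SO₂ term: 1.77·14.2^0.52·exp(0.02·79-0.1566) = 29.2
  Sd branch = 0.102·Sd^0.62·e^(0.033·RH+0.04·T) = 127.9 μm/a
  r_corr = 29.2 + 127.9 = 157.1 μm/a
ISO 9224: D(t) = r_corr · t^b with b = 0.523 (carbon steel, B1)
  D(15) = 157.1 × 15^0.523 = 157.1 × 4.122 = 647.4 μm
  Mass loss = 647.4 μm × 7.85 g/cm³ = 5082 g·m⁻²

D(15) = 5.08e+03 g·m⁻²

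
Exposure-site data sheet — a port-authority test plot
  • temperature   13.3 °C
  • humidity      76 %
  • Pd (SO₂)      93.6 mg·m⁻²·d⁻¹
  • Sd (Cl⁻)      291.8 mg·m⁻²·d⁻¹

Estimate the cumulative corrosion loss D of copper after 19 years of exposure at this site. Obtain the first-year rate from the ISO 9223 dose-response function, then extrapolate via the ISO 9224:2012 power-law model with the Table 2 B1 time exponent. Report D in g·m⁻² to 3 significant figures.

copper: T>10 °C ⇒ hinge -0.080·(13.3−10) = -0.2640
  SO₂ term: 0.0053·93.6^0.26·exp(0.059·76-0.2640) = 1.174
  Cl⁻ term: 0.01025·291.8^0.27·exp(0.036·76+0.049·13.3) = 1.405
  r_corr = 1.174 + 1.405 = 2.578 μm/a
Long-term exponent b (ISO 9224 Table 2, B1) = 0.667
  D(19) = 2.578 × 19^0.667 = 2.578 × 7.127 = 18.38 μm
  Mass loss = 18.38 μm × 8.96 g/cm³ = 164.6 g·m⁻²

D(19) = 165 g·m⁻²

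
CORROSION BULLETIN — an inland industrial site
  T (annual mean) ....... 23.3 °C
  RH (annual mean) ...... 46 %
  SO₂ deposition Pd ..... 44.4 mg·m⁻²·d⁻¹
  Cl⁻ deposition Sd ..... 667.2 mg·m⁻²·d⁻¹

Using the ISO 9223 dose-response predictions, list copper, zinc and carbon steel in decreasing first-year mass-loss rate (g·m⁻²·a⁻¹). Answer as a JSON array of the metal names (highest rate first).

["carbon steel", "zinc", "copper"]

copper: f(T) = -0.080·(T−10) [T>10 °C] = -1.0640
  SO₂ term: 0.0053·44.4^0.26·exp(0.059·46-1.0640) = 0.07399
  Cl⁻ term: 0.01025·667.2^0.27·exp(0.036·46+0.049·23.3) = 0.9734
  sum: 0.07399 + 0.9734 → r_corr = 1.047 μm/a
  mass loss = 1.047 μm/a × 8.96 g/cm³ = 9.385 g·m⁻²·a⁻¹
zinc: temperature factor f = -0.071·(13.3) = -0.9443
  SO₂ term: 0.0129·44.4^0.44·exp(0.046·46-0.9443) = 0.221
  Sd branch = 0.0175·Sd^0.57·e^(0.008·RH+0.085·T) = 7.461 μm/a
  sum: 0.221 + 7.461 → r_corr = 7.682 μm/a
  mass loss = 7.682 μm/a × 7.14 g/cm³ = 54.85 g·m⁻²·a⁻¹
carbon steel: f(T) = -0.054·(T−10) [T>10 °C] = -0.7182
  SO₂ term: 1.77·44.4^0.52·exp(0.02·46-0.7182) = 15.57
  Sd branch = 0.102·Sd^0.62·e^(0.033·RH+0.04·T) = 66.63 μm/a
  sum: 15.57 + 66.63 → r_corr = 82.2 μm/a
  mass loss = 82.2 μm/a × 7.85 g/cm³ = 645.2 g·m⁻²·a⁻¹
Ordering by g·m⁻²·a⁻¹: carbon steel (645) > zinc (54.9) > copper (9.38)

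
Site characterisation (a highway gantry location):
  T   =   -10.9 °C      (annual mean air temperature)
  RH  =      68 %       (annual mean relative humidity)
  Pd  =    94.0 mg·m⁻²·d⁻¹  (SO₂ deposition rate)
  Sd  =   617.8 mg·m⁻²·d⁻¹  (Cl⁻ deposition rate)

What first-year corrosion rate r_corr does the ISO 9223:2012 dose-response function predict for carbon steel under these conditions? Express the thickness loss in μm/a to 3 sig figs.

carbon steel: temperature factor f = +0.150·(-20.9) = -3.1350
  Pd branch = 1.77·Pd^0.52·e^(0.02·RH+f) = 3.185 μm/a
  Sd branch = 0.102·Sd^0.62·e^(0.033·RH+0.04·T) = 33.43 μm/a
  r_corr = 3.185 + 33.43 = 36.61 μm/a

r_corr = 36.6 μm/a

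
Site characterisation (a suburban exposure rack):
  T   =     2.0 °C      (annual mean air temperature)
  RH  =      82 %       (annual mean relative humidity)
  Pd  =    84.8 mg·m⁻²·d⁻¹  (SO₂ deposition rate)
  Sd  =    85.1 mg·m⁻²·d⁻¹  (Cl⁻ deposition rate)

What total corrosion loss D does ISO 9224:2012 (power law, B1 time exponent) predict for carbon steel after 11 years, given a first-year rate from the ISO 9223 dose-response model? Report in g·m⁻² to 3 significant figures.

D(11) = 1.48e+03 g·m⁻²

carbon steel: T≤10 °C ⇒ hinge +0.150·(2.0−10) = -1.2000
  SO₂ term: 1.77·84.8^0.52·exp(0.02·82-1.2000) = 27.66
  Sd branch = 0.102·Sd^0.62·e^(0.033·RH+0.04·T) = 26.01 μm/a
  sum: 27.66 + 26.01 → r_corr = 53.67 μm/a
ISO 9224: D(t) = r_corr · t^b with b = 0.523 (carbon steel, B1)
  D(11) = 53.67 × 11^0.523 = 53.67 × 3.505 = 188.1 μm
  Mass loss = 188.1 μm × 7.85 g/cm³ = 1476 g·m⁻²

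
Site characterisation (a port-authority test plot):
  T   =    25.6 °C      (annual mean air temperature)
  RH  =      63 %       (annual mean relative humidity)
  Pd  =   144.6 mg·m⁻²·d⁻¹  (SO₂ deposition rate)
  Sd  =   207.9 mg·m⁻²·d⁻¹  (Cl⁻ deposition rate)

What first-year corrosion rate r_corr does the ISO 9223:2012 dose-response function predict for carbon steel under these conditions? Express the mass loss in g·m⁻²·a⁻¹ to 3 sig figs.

carbon steel: temperature factor f = -0.054·(15.6) = -0.8424
  Pd branch = 1.77·Pd^0.52·e^(0.02·RH+f) = 35.7 μm/a
  Cl⁻ term: 0.102·207.9^0.62·exp(0.033·63+0.04·25.6) = 62.13
  sum: 35.7 + 62.13 → r_corr = 97.82 μm/a
Convert to mass loss: 97.82 μm/a × 7.85 g/cm³ = 767.9 g·m⁻²·a⁻¹

r_corr = 768 g·m⁻²·a⁻¹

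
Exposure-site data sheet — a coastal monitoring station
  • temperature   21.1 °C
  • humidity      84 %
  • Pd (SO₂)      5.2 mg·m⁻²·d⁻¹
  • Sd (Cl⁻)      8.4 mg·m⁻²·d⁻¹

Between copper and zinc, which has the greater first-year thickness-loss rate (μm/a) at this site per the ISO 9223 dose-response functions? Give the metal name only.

copper

copper: temperature factor f = -0.080·(11.1) = -0.8880
  sulphur-dioxide contribution → 0.4755 μm/a
  chloride contribution → 1.053 μm/a
  total first-year rate 1.529 μm/a
zinc: f(T) = -0.071·(T−10) [T>10 °C] = -0.7881
  sulphur-dioxide contribution → 0.5774 μm/a
  chloride contribution → 0.6928 μm/a
  ⇒ r_corr(zinc) = 1.27 μm/a
Ordering by μm/a: copper (1.53) > zinc (1.27)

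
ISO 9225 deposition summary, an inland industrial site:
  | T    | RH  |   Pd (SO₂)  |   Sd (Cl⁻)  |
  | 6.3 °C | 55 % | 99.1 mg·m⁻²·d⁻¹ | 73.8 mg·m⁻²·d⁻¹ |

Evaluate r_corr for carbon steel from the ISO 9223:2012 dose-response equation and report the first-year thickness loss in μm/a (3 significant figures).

r_corr = 44.9 μm/a

carbon steel: f(T) = +0.150·(T−10) [T≤10 °C] = -0.5550
  sulphur-dioxide contribution → 33.31 μm/a
  chloride contribution → 11.6 μm/a
  ⇒ r_corr(carbon steel) = 44.91 μm/a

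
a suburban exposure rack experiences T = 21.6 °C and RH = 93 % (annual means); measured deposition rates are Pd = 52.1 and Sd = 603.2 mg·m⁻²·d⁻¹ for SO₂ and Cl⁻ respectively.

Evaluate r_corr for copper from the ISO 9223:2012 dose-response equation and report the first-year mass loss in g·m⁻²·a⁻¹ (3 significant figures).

r_corr = 55.1 g·m⁻²·a⁻¹

copper: f(T) = -0.080·(T−10) [T>10 °C] = -0.9280
  SO₂ term: 0.0053·52.1^0.26·exp(0.059·93-0.9280) = 1.414
  Sd branch = 0.01025·Sd^0.27·e^(0.036·RH+0.049·T) = 4.733 μm/a
  r_corr = 1.414 + 4.733 = 6.147 μm/a
Convert to mass loss: 6.147 μm/a × 8.96 g/cm³ = 55.08 g·m⁻²·a⁻¹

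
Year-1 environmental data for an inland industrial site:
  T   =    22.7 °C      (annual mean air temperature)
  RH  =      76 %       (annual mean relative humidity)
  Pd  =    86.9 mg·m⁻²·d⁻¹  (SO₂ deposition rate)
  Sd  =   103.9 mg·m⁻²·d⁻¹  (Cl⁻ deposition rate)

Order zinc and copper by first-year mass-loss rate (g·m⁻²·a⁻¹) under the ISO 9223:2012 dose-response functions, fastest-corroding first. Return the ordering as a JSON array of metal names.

["zinc", "copper"]

zinc: temperature factor f = -0.071·(12.7) = -0.9017
  Pd branch = 0.0129·Pd^0.44·e^(0.046·RH+f) = 1.232 μm/a
  Cl⁻ term: 0.0175·103.9^0.57·exp(0.008·76+0.085·22.7) = 3.123
  r_corr = 1.232 + 3.123 = 4.354 μm/a
  mass loss = 4.354 μm/a × 7.14 g/cm³ = 31.09 g·m⁻²·a⁻¹
copper: T>10 °C ⇒ hinge -0.080·(22.7−10) = -1.0160
  Pd branch = 0.0053·Pd^0.26·e^(0.059·RH+f) = 0.5427 μm/a
  Sd branch = 0.01025·Sd^0.27·e^(0.036·RH+0.049·T) = 1.685 μm/a
  sum: 0.5427 + 1.685 → r_corr = 2.227 μm/a
  mass loss = 2.227 μm/a × 8.96 g/cm³ = 19.96 g·m⁻²·a⁻¹
Ordering by g·m⁻²·a⁻¹: zinc (31.1) > copper (20)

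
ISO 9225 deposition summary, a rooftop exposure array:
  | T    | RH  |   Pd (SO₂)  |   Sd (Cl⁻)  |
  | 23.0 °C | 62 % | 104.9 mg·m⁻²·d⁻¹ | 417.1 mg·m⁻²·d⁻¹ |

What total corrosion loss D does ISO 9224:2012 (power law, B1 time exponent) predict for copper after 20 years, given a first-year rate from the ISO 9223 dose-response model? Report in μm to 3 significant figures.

copper: T>10 °C ⇒ hinge -0.080·(23.0−10) = -1.0400
  Pd branch = 0.0053·Pd^0.26·e^(0.059·RH+f) = 0.2436 μm/a
  Sd branch = 0.01025·Sd^0.27·e^(0.036·RH+0.049·T) = 1.503 μm/a
  sum: 0.2436 + 1.503 → r_corr = 1.747 μm/a
Power-law: D(20) = r_corr · 20^0.667
  D(20) = 1.747 × 20^0.667 = 1.747 × 7.375 = 12.88 μm

D(20) = 12.9 μm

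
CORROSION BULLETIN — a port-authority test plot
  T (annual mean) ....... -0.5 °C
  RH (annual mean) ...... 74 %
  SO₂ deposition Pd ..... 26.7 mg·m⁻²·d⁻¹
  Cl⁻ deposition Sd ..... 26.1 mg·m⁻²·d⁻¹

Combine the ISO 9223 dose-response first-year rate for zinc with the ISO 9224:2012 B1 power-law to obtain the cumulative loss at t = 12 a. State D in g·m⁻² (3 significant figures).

zinc: temperature factor f = +0.038·(-10.5) = -0.3990
  Pd branch = 0.0129·Pd^0.44·e^(0.046·RH+f) = 1.105 μm/a
  Sd branch = 0.0175·Sd^0.57·e^(0.008·RH+0.085·T) = 0.1946 μm/a
  sum: 1.105 + 0.1946 → r_corr = 1.299 μm/a
Long-term exponent b (ISO 9224 Table 2, B1) = 0.813
  D(12) = 1.299 × 12^0.813 = 1.299 × 7.54 = 9.798 μm
  Mass loss = 9.798 μm × 7.14 g/cm³ = 69.96 g·m⁻²

D(12) = 70.0 g·m⁻²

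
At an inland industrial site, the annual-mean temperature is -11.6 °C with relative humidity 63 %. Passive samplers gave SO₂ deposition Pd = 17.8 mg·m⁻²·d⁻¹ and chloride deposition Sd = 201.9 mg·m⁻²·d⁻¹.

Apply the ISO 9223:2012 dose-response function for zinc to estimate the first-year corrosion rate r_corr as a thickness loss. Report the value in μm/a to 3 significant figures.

r_corr = 0.588 μm/a

zinc: temperature factor f = +0.038·(-21.6) = -0.8208
  SO₂ term: 0.0129·17.8^0.44·exp(0.046·63-0.8208) = 0.3655
  Cl⁻ term: 0.0175·201.9^0.57·exp(0.008·63+0.085·-11.6) = 0.2227
  r_corr = 0.3655 + 0.2227 = 0.5882 μm/a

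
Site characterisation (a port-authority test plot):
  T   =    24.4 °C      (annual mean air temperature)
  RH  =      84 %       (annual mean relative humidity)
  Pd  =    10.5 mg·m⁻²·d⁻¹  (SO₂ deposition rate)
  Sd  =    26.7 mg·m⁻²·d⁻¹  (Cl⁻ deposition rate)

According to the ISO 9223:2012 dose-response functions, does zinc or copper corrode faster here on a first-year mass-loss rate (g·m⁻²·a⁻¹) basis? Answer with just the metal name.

zinc: temperature factor f = -0.071·(14.4) = -1.0224
  Pd branch = 0.0129·Pd^0.44·e^(0.046·RH+f) = 0.6223 μm/a
  Sd branch = 0.0175·Sd^0.57·e^(0.008·RH+0.085·T) = 1.773 μm/a
  r_corr = 0.6223 + 1.773 = 2.395 μm/a
  mass loss = 2.395 μm/a × 7.14 g/cm³ = 17.1 g·m⁻²·a⁻¹
copper: T>10 °C ⇒ hinge -0.080·(24.4−10) = -1.1520
  SO₂ term: 0.0053·10.5^0.26·exp(0.059·84-1.1520) = 0.4384
  Sd branch = 0.01025·Sd^0.27·e^(0.036·RH+0.049·T) = 1.692 μm/a
  r_corr = 0.4384 + 1.692 = 2.13 μm/a
  mass loss = 2.13 μm/a × 8.96 g/cm³ = 19.09 g·m⁻²·a⁻¹
Ordering by g·m⁻²·a⁻¹: copper (19.1) > zinc (17.1)

copper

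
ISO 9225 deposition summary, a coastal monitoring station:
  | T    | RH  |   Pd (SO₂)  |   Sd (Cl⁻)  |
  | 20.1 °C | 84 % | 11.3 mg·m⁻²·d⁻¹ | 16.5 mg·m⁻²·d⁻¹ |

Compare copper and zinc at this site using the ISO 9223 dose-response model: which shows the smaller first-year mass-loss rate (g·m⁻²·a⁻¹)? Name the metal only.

copper: T>10 °C ⇒ hinge -0.080·(20.1−10) = -0.8080
  SO₂ term: 0.0053·11.3^0.26·exp(0.059·84-0.8080) = 0.6303
  Cl⁻ term: 0.01025·16.5^0.27·exp(0.036·84+0.049·20.1) = 1.204
  r_corr = 0.6303 + 1.204 = 1.834 μm/a
  mass loss = 1.834 μm/a × 8.96 g/cm³ = 16.43 g·m⁻²·a⁻¹
zinc: T>10 °C ⇒ hinge -0.071·(20.1−10) = -0.7171
  SO₂ term: 0.0129·11.3^0.44·exp(0.046·84-0.7171) = 0.8722
  Sd branch = 0.0175·Sd^0.57·e^(0.008·RH+0.085·T) = 0.9351 μm/a
  r_corr = 0.8722 + 0.9351 = 1.807 μm/a
  mass loss = 1.807 μm/a × 7.14 g/cm³ = 12.9 g·m⁻²·a⁻¹
Ordering by g·m⁻²·a⁻¹: copper (16.4) > zinc (12.9)

zinc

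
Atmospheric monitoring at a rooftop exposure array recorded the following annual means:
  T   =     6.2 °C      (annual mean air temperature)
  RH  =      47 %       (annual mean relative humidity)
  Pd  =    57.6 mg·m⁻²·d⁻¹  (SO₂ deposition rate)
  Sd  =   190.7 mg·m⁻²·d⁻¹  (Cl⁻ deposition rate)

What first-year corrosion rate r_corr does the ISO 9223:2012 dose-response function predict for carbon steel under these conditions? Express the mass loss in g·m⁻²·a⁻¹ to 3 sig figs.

carbon steel: temperature factor f = +0.150·(-3.8) = -0.5700
  sulphur-dioxide contribution → 21.09 μm/a
  chloride contribution → 15.99 μm/a
  total first-year rate 37.08 μm/a
Convert to mass loss: 37.08 μm/a × 7.85 g/cm³ = 291 g·m⁻²·a⁻¹

r_corr = 291 g·m⁻²·a⁻¹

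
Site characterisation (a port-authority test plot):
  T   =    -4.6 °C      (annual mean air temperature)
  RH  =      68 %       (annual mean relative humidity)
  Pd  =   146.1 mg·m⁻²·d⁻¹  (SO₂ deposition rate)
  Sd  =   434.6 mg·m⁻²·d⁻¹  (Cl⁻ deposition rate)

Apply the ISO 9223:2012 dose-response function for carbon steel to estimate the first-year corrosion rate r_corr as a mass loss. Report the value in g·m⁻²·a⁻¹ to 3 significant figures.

carbon steel: temperature factor f = +0.150·(-14.6) = -2.1900
  Pd branch = 1.77·Pd^0.52·e^(0.02·RH+f) = 10.31 μm/a
  Cl⁻ term: 0.102·434.6^0.62·exp(0.033·68+0.04·-4.6) = 34.58
  sum: 10.31 + 34.58 → r_corr = 44.89 μm/a
Convert to mass loss: 44.89 μm/a × 7.85 g/cm³ = 352.4 g·m⁻²·a⁻¹

r_corr = 352 g·m⁻²·a⁻¹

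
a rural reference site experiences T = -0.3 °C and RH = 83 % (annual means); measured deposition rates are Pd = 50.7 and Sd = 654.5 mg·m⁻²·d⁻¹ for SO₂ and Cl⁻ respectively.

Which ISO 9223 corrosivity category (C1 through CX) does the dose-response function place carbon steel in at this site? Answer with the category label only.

C5

carbon steel: temperature factor f = +0.150·(-10.3) = -1.5450
  sulphur-dioxide contribution → 15.29 μm/a
  chloride contribution → 86.85 μm/a
  total first-year rate 102.1 μm/a
ISO 9223 Table 2 (carbon steel): 80 < 102 ≤ 200 μm/a ⇒ C5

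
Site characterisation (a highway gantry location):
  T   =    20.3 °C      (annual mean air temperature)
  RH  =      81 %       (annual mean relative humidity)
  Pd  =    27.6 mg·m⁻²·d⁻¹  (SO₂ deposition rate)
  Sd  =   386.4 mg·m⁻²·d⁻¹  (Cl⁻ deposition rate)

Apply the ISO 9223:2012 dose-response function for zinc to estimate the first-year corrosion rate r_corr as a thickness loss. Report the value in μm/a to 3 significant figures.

zinc: f(T) = -0.071·(T−10) [T>10 °C] = -0.7313
  SO₂ term: 0.0129·27.6^0.44·exp(0.046·81-0.7313) = 1.11
  Sd branch = 0.0175·Sd^0.57·e^(0.008·RH+0.085·T) = 5.603 μm/a
  r_corr = 1.11 + 5.603 = 6.713 μm/a

r_corr = 6.71 μm/a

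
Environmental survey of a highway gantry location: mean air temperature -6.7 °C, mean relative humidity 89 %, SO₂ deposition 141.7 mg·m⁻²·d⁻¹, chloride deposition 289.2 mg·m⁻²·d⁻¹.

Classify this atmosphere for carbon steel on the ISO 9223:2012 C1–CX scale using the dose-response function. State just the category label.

C4

carbon steel: temperature factor f = +0.150·(-16.7) = -2.5050
  SO₂ term: 1.77·141.7^0.52·exp(0.02·89-2.5050) = 11.27
  Sd branch = 0.102·Sd^0.62·e^(0.033·RH+0.04·T) = 49.39 μm/a
  sum: 11.27 + 49.39 → r_corr = 60.66 μm/a
Category bounds: 50…80 μm/a bracket r_corr ⇒ C4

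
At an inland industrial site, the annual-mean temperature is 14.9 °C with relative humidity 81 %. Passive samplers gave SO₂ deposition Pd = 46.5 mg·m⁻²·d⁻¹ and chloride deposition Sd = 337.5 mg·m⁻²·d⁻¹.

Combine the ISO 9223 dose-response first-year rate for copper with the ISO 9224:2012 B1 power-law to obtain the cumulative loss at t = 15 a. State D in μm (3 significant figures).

copper: T>10 °C ⇒ hinge -0.080·(14.9−10) = -0.3920
  Pd branch = 0.0053·Pd^0.26·e^(0.059·RH+f) = 1.156 μm/a
  Cl⁻ term: 0.01025·337.5^0.27·exp(0.036·81+0.049·14.9) = 1.892
  sum: 1.156 + 1.892 → r_corr = 3.048 μm/a
Power-law: D(15) = r_corr · 15^0.667
  D(15) = 3.048 × 15^0.667 = 3.048 × 6.088 = 18.55 μm

D(15) = 18.6 μm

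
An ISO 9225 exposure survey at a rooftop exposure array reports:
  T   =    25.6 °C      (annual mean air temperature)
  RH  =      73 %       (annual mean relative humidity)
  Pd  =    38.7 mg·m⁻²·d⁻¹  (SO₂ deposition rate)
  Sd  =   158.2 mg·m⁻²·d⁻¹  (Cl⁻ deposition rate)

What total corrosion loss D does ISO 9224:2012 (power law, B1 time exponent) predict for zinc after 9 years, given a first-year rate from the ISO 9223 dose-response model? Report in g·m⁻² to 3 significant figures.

zinc: f(T) = -0.071·(T−10) [T>10 °C] = -1.1076
  sulphur-dioxide contribution → 0.6117 μm/a
  chloride contribution → 4.957 μm/a
  ⇒ r_corr(zinc) = 5.569 μm/a
ISO 9224: D(t) = r_corr · t^b with b = 0.813 (zinc, B1)
  D(9) = 5.569 × 9^0.813 = 5.569 × 5.968 = 33.23 μm
  Mass loss = 33.23 μm × 7.14 g/cm³ = 237.3 g·m⁻²

D(9) = 237 g·m⁻²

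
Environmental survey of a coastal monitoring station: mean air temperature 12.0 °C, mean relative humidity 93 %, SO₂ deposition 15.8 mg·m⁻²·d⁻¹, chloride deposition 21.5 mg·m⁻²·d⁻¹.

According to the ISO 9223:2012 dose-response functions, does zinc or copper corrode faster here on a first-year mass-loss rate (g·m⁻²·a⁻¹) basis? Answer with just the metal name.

copper

zinc: temperature factor f = -0.071·(2.0) = -0.1420
  SO₂ term: 0.0129·15.8^0.44·exp(0.046·93-0.1420) = 2.718
  Sd branch = 0.0175·Sd^0.57·e^(0.008·RH+0.085·T) = 0.587 μm/a
  sum: 2.718 + 0.587 → r_corr = 3.305 μm/a
  mass loss = 3.305 μm/a × 7.14 g/cm³ = 23.6 g·m⁻²·a⁻¹
copper: f(T) = -0.080·(T−10) [T>10 °C] = -0.1600
  Pd branch = 0.0053·Pd^0.26·e^(0.059·RH+f) = 2.236 μm/a
  Sd branch = 0.01025·Sd^0.27·e^(0.036·RH+0.049·T) = 1.202 μm/a
  r_corr = 2.236 + 1.202 = 3.438 μm/a
  mass loss = 3.438 μm/a × 8.96 g/cm³ = 30.8 g·m⁻²·a⁻¹
Ordering by g·m⁻²·a⁻¹: copper (30.8) > zinc (23.6)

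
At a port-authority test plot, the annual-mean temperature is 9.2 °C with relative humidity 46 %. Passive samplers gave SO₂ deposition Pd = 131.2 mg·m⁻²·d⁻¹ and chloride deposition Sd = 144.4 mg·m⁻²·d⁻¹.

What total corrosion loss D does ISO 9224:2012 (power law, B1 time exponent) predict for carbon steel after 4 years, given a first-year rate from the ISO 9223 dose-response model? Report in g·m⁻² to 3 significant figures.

carbon steel: f(T) = +0.150·(T−10) [T≤10 °C] = -0.1200
  sulphur-dioxide contribution → 49.74 μm/a
  chloride contribution → 14.68 μm/a
  total first-year rate 64.42 μm/a
Power-law: D(4) = r_corr · 4^0.523
  D(4) = 64.42 × 4^0.523 = 64.42 × 2.065 = 133 μm
  Mass loss = 133 μm × 7.85 g/cm³ = 1044 g·m⁻²

D(4) = 1.04e+03 g·m⁻²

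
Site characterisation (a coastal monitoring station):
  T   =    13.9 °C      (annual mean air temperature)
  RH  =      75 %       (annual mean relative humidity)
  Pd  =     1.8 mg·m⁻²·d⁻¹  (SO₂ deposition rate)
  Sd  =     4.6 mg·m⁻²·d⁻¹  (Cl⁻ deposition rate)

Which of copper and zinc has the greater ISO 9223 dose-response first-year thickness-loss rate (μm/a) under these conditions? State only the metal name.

copper

copper: f(T) = -0.080·(T−10) [T>10 °C] = -0.3120
  SO₂ term: 0.0053·1.8^0.26·exp(0.059·75-0.3120) = 0.3775
  Cl⁻ term: 0.01025·4.6^0.27·exp(0.036·75+0.049·13.9) = 0.4551
  sum: 0.3775 + 0.4551 → r_corr = 0.8325 μm/a
zinc: f(T) = -0.071·(T−10) [T>10 °C] = -0.2769
  Pd branch = 0.0129·Pd^0.44·e^(0.046·RH+f) = 0.399 μm/a
  Cl⁻ term: 0.0175·4.6^0.57·exp(0.008·75+0.085·13.9) = 0.248
  r_corr = 0.399 + 0.248 = 0.647 μm/a
Ordering by μm/a: copper (0.833) > zinc (0.647)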